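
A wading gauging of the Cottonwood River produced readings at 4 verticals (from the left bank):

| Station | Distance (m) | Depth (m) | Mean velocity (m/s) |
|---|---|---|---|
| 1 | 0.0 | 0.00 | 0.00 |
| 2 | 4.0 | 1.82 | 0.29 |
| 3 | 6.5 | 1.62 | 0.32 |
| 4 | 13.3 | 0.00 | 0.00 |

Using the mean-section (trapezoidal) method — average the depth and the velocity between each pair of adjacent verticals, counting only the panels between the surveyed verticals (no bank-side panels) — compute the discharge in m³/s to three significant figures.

2.72 m³/s

Panel 1-2: Δb = 4 m, d̄ = (0.00+1.82)/2 = 0.91, v̄ = (0.00+0.29)/2 = 0.145 → q = 4×0.91×0.145 = 0.5278 m³/s
Panel 2-3: Δb = 2.5 m, d̄ = (1.82+1.62)/2 = 1.72, v̄ = (0.29+0.32)/2 = 0.305 → q = 2.5×1.72×0.305 = 1.312 m³/s
Panel 3-4: Δb = 6.8 m, d̄ = (1.62+0.00)/2 = 0.81, v̄ = (0.32+0.00)/2 = 0.16 → q = 6.8×0.81×0.16 = 0.8813 m³/s
Q = Σ q = 2.721 m³/s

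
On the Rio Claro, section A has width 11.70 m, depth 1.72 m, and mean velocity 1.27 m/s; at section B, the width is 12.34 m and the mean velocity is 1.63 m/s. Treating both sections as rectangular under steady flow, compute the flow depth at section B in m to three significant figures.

1.27 m

Q = A₁V₁ = (11.70×1.72) × 1.27 = 25.56 m³/s
d₂ = Q/(b₂ V₂) = 25.56/(12.34×1.63) = 1.271 m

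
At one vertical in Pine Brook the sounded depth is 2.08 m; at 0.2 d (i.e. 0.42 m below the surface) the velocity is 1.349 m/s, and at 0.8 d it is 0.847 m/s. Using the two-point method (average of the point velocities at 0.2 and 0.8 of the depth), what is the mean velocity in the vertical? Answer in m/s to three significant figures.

v̄ = (1.349 + 0.847) / 2 = 1.098 m/s

1.10 m/s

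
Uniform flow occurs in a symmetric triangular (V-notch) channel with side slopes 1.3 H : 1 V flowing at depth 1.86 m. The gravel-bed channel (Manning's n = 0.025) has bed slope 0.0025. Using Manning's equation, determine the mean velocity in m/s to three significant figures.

A = z·y² = 1.3×1.86² = 4.497 m²
P = 2y√(1+z²) = 2×1.86×√(1+1.3²) = 6.101 m
R = A/P = 4.497/6.101 = 0.7371 m
Q = (1/n)·A·R^(2/3)·S^(1/2) = (1/0.025) × 4.497 × 0.7371^(2/3) × 0.0025^(1/2) = 7.340 m³/s
V = Q/A = 7.340/4.497 = 1.632 m/s

1.63 m/s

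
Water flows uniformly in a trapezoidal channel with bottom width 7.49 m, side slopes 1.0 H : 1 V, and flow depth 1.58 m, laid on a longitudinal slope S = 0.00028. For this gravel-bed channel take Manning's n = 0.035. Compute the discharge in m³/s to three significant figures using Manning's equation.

A = (b + z·y)·y = (7.49 + 1.0×1.58)×1.58 = 14.33 m²
P = b + 2y√(1+z²) = 7.49 + 2×1.58×√(1+1.0²) = 11.96 m
R = A/P = 14.33/11.96 = 1.198 m
Q = (1/n)·A·R^(2/3)·S^(1/2) = (1/0.035) × 14.33 × 1.198^(2/3) × 0.00028^(1/2) = 7.730 m³/s

7.73 m³/s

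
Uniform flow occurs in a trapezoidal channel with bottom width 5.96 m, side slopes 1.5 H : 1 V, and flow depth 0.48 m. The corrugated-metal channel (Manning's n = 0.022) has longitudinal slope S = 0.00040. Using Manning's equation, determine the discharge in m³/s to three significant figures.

A = (b + z·y)·y = (5.96 + 1.5×0.48)×0.48 = 3.206 m²
P = b + 2y√(1+z²) = 5.96 + 2×0.48×√(1+1.5²) = 7.691 m
R = A/P = 3.206/7.691 = 0.4169 m
Q = (1/n)·A·R^(2/3)·S^(1/2) = (1/0.022) × 3.206 × 0.4169^(2/3) × 0.00040^(1/2) = 1.627 m³/s

1.63 m³/s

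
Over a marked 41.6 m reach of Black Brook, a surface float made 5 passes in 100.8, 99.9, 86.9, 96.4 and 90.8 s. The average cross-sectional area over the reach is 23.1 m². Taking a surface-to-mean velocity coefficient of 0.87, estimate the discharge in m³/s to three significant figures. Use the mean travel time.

8.80 m³/s

t̄ = (100.8 + 99.9 + 86.9 + 96.4 + 90.8) / 5 = 94.96 s
v_surface = L / t̄ = 41.6 / 94.96 = 0.4381 m/s
v_mean = 0.87 × 0.4381 = 0.3811 m/s
Q = A × v_mean = 23.1 × 0.3811 = 8.804 m³/s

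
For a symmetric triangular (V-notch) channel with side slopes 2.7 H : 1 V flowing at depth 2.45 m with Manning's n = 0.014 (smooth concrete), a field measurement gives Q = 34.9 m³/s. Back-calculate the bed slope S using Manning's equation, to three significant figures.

0.000755

A = z·y² = 2.7×2.45² = 16.21 m²
P = 2y√(1+z²) = 2×2.45×√(1+2.7²) = 14.11 m
R = A/P = 16.21/14.11 = 1.149 m
S = (Q·n / (1·A·R^(2/3)))² = (34.9×0.014 / (1×16.21×1.097))² = 0.0007555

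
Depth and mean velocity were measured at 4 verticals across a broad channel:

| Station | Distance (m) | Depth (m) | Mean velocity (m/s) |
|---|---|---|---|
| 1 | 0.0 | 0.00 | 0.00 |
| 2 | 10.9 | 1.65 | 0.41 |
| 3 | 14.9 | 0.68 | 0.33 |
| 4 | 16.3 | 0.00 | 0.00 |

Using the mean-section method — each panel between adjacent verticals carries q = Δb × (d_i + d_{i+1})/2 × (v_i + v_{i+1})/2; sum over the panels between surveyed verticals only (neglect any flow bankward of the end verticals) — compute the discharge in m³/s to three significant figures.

3.65 m³/s

Panel 1-2: Δb = 10.9 m, d̄ = (0.00+1.65)/2 = 0.825, v̄ = (0.00+0.41)/2 = 0.205 → q = 10.9×0.825×0.205 = 1.843 m³/s
Panel 2-3: Δb = 4 m, d̄ = (1.65+0.68)/2 = 1.165, v̄ = (0.41+0.33)/2 = 0.37 → q = 4×1.165×0.37 = 1.724 m³/s
Panel 3-4: Δb = 1.4 m, d̄ = (0.68+0.00)/2 = 0.34, v̄ = (0.33+0.00)/2 = 0.165 → q = 1.4×0.34×0.165 = 0.07854 m³/s
Q = Σ q = 3.646 m³/s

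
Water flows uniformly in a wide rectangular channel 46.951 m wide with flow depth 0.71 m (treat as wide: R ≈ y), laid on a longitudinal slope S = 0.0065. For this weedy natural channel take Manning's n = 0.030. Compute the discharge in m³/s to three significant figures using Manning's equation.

71.3 m³/s

A = b·y = 46.951 × 0.71 = 33.34 m²
Wide channel: R ≈ y = 0.71 m
Q = (1/n)·A·R^(2/3)·S^(1/2) = (1/0.030) × 33.34 × 0.7100^(2/3) × 0.0065^(1/2) = 71.30 m³/s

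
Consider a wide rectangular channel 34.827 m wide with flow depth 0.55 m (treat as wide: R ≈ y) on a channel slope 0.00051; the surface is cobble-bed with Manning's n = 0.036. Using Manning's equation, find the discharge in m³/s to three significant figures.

A = b·y = 34.827 × 0.55 = 19.15 m²
Wide channel: R ≈ y = 0.55 m
Q = (1/n)·A·R^(2/3)·S^(1/2) = (1/0.036) × 19.15 × 0.5500^(2/3) × 0.00051^(1/2) = 8.066 m³/s

8.07 m³/s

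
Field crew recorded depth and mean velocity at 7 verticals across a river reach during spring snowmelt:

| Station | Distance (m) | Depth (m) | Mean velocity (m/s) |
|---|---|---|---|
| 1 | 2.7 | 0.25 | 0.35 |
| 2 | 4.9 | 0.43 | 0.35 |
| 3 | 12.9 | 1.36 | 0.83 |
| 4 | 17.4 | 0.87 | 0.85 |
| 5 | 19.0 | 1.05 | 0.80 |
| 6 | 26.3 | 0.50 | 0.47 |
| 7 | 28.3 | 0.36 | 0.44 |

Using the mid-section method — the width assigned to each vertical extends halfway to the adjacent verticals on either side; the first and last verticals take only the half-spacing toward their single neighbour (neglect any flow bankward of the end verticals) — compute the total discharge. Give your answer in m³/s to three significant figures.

15.2 m³/s

w_1 = (4.9 − 2.7)/2 = 1.1 m; q_1 = 0.35 × 0.25 × 1.1 = 0.09625 m³/s
w_2 = (12.9 − 2.7)/2 = 5.1 m; q_2 = 0.35 × 0.43 × 5.1 = 0.7676 m³/s
w_3 = (17.4 − 4.9)/2 = 6.25 m; q_3 = 0.83 × 1.36 × 6.25 = 7.055 m³/s
w_4 = (19.0 − 12.9)/2 = 3.05 m; q_4 = 0.85 × 0.87 × 3.05 = 2.255 m³/s
w_5 = (26.3 − 17.4)/2 = 4.45 m; q_5 = 0.80 × 1.05 × 4.45 = 3.738 m³/s
w_6 = (28.3 − 19.0)/2 = 4.65 m; q_6 = 0.47 × 0.50 × 4.65 = 1.093 m³/s
w_7 = (28.3 − 26.3)/2 = 1 m; q_7 = 0.44 × 0.36 × 1 = 0.1584 m³/s
Q = Σ qᵢ = 15.16 m³/s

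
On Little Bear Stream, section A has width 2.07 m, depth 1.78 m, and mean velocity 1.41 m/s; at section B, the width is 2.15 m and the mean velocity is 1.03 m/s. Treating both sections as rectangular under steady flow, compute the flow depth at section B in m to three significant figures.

2.35 m

Q = A₁V₁ = (2.07×1.78) × 1.41 = 5.195 m³/s
d₂ = Q/(b₂ V₂) = 5.195/(2.15×1.03) = 2.346 m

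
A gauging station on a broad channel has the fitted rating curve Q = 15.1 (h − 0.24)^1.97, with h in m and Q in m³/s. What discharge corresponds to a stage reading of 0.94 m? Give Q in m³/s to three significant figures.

Q = 15.1 × (0.94 − 0.24)^1.97 = 15.1 × 0.7^1.97 = 7.479 m³/s

7.48 m³/s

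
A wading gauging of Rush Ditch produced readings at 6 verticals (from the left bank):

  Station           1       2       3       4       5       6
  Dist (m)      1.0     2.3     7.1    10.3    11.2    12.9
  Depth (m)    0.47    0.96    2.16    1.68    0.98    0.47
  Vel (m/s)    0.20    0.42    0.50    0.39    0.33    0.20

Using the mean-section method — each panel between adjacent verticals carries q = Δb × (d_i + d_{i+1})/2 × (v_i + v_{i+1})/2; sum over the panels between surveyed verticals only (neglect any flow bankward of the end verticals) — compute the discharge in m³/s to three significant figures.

Panel 1-2: Δb = 1.3 m, d̄ = (0.47+0.96)/2 = 0.715, v̄ = (0.20+0.42)/2 = 0.31 → q = 1.3×0.715×0.31 = 0.2881 m³/s
Panel 2-3: Δb = 4.8 m, d̄ = (0.96+2.16)/2 = 1.56, v̄ = (0.42+0.50)/2 = 0.46 → q = 4.8×1.56×0.46 = 3.444 m³/s
Panel 3-4: Δb = 3.2 m, d̄ = (2.16+1.68)/2 = 1.92, v̄ = (0.50+0.39)/2 = 0.445 → q = 3.2×1.92×0.445 = 2.734 m³/s
Panel 4-5: Δb = 0.9 m, d̄ = (1.68+0.98)/2 = 1.33, v̄ = (0.39+0.33)/2 = 0.36 → q = 0.9×1.33×0.36 = 0.4309 m³/s
Panel 5-6: Δb = 1.7 m, d̄ = (0.98+0.47)/2 = 0.725, v̄ = (0.33+0.20)/2 = 0.265 → q = 1.7×0.725×0.265 = 0.3266 m³/s
Q = Σ q = 7.224 m³/s

7.22 m³/s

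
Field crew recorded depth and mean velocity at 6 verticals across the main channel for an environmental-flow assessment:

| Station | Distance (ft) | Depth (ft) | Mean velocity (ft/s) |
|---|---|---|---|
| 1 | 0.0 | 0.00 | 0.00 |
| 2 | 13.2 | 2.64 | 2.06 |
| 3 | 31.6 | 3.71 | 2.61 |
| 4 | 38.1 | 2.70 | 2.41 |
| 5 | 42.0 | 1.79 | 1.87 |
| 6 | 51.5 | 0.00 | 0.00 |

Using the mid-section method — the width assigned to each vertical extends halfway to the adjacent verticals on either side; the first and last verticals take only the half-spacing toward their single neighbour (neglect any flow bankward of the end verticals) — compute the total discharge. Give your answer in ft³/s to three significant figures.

w_2 = (31.6 − 0.0)/2 = 15.8 ft; q_2 = 2.06 × 2.64 × 15.8 = 85.93 ft³/s
w_3 = (38.1 − 13.2)/2 = 12.45 ft; q_3 = 2.61 × 3.71 × 12.45 = 120.6 ft³/s
w_4 = (42.0 − 31.6)/2 = 5.2 ft; q_4 = 2.41 × 2.70 × 5.2 = 33.84 ft³/s
w_5 = (51.5 − 38.1)/2 = 6.7 ft; q_5 = 1.87 × 1.79 × 6.7 = 22.43 ft³/s
Stations 1, 6 contribute zero (depth or velocity is 0).
Q = Σ qᵢ = 262.7 ft³/s

263 ft³/s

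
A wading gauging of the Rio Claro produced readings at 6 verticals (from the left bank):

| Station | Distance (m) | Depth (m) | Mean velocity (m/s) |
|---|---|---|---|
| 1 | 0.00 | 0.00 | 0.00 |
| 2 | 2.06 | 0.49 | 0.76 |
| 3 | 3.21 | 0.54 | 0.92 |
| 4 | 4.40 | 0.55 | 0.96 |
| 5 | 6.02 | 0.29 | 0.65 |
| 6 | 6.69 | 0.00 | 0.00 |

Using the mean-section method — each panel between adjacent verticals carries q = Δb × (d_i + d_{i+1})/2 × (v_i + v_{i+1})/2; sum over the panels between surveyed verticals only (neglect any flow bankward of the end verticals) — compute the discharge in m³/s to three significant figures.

Panel 1-2: Δb = 2.06 m, d̄ = (0.00+0.49)/2 = 0.245, v̄ = (0.00+0.76)/2 = 0.38 → q = 2.06×0.245×0.38 = 0.1918 m³/s
Panel 2-3: Δb = 1.15 m, d̄ = (0.49+0.54)/2 = 0.515, v̄ = (0.76+0.92)/2 = 0.84 → q = 1.15×0.515×0.84 = 0.4975 m³/s
Panel 3-4: Δb = 1.19 m, d̄ = (0.54+0.55)/2 = 0.545, v̄ = (0.92+0.96)/2 = 0.94 → q = 1.19×0.545×0.94 = 0.6096 m³/s
Panel 4-5: Δb = 1.62 m, d̄ = (0.55+0.29)/2 = 0.42, v̄ = (0.96+0.65)/2 = 0.805 → q = 1.62×0.42×0.805 = 0.5477 m³/s
Panel 5-6: Δb = 0.67 m, d̄ = (0.29+0.00)/2 = 0.145, v̄ = (0.65+0.00)/2 = 0.325 → q = 0.67×0.145×0.325 = 0.03157 m³/s
Q = Σ q = 1.878 m³/s

1.88 m³/s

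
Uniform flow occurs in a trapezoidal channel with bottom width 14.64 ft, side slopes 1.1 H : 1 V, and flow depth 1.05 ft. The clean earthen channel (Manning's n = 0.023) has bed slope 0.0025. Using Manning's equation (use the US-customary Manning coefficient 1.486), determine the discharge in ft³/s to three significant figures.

51.2 ft³/s

A = (b + z·y)·y = (14.64 + 1.1×1.05)×1.05 = 16.58 ft²
P = b + 2y√(1+z²) = 14.64 + 2×1.05×√(1+1.1²) = 17.76 ft
R = A/P = 16.58/17.76 = 0.9337 ft
Q = (1.486/n)·A·R^(2/3)·S^(1/2) = (1.486/0.023) × 16.58 × 0.9337^(2/3) × 0.0025^(1/2) = 51.18 ft³/s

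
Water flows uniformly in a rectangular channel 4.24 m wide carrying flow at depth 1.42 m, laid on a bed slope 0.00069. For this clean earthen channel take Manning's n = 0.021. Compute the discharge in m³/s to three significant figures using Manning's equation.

6.76 m³/s

A = b·y = 4.24 × 1.42 = 6.021 m²
P = b + 2y = 4.24 + 2×1.42 = 7.080 m
R = A/P = 6.021/7.080 = 0.8504 m
Q = (1/n)·A·R^(2/3)·S^(1/2) = (1/0.021) × 6.021 × 0.8504^(2/3) × 0.00069^(1/2) = 6.760 m³/s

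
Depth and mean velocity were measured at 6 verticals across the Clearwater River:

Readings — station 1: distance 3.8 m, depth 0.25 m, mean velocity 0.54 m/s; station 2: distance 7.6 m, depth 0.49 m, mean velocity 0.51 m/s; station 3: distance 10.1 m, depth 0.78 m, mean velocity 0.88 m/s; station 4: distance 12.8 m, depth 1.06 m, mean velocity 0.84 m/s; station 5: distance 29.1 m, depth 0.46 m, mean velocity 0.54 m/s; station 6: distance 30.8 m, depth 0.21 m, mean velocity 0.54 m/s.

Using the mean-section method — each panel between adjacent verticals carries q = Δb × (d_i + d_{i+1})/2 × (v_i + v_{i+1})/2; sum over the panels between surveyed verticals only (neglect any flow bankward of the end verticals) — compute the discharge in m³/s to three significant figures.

Panel 1-2: Δb = 3.8 m, d̄ = (0.25+0.49)/2 = 0.37, v̄ = (0.54+0.51)/2 = 0.525 → q = 3.8×0.37×0.525 = 0.7382 m³/s
Panel 2-3: Δb = 2.5 m, d̄ = (0.49+0.78)/2 = 0.635, v̄ = (0.51+0.88)/2 = 0.695 → q = 2.5×0.635×0.695 = 1.103 m³/s
Panel 3-4: Δb = 2.7 m, d̄ = (0.78+1.06)/2 = 0.92, v̄ = (0.88+0.84)/2 = 0.86 → q = 2.7×0.92×0.86 = 2.136 m³/s
Panel 4-5: Δb = 16.3 m, d̄ = (1.06+0.46)/2 = 0.76, v̄ = (0.84+0.54)/2 = 0.69 → q = 16.3×0.76×0.69 = 8.548 m³/s
Panel 5-6: Δb = 1.7 m, d̄ = (0.46+0.21)/2 = 0.335, v̄ = (0.54+0.54)/2 = 0.54 → q = 1.7×0.335×0.54 = 0.3075 m³/s
Q = Σ q = 12.83 m³/s

12.8 m³/s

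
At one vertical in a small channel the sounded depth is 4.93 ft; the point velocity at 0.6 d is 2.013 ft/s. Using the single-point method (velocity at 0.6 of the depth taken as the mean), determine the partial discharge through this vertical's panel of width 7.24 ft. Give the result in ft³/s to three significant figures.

v̄ = v₀.₆ = 2.013 ft/s
q = v̄ × d × w = 2.013 × 4.93 × 7.24 = 71.85 ft³/s

71.9 ft³/s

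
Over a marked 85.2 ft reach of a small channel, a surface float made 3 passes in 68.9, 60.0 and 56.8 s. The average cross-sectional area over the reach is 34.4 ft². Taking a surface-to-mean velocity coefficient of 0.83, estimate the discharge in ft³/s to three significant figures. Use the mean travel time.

39.3 ft³/s

t̄ = (68.9 + 60.0 + 56.8) / 3 = 61.9 s
v_surface = L / t̄ = 85.2 / 61.9 = 1.376 ft/s
v_mean = 0.83 × 1.376 = 1.142 ft/s
Q = A × v_mean = 34.4 × 1.142 = 39.30 ft³/s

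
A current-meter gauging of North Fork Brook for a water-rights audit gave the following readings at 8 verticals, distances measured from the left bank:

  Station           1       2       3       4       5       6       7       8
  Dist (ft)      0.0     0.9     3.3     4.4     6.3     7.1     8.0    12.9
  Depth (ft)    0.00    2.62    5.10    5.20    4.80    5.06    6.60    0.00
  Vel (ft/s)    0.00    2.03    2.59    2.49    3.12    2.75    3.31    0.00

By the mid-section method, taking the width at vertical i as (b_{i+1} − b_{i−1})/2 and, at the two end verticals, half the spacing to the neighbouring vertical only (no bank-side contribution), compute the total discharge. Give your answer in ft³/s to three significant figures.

w_2 = (3.3 − 0.0)/2 = 1.65 ft; q_2 = 2.03 × 2.62 × 1.65 = 8.776 ft³/s
w_3 = (4.4 − 0.9)/2 = 1.75 ft; q_3 = 2.59 × 5.10 × 1.75 = 23.12 ft³/s
w_4 = (6.3 − 3.3)/2 = 1.5 ft; q_4 = 2.49 × 5.20 × 1.5 = 19.42 ft³/s
w_5 = (7.1 − 4.4)/2 = 1.35 ft; q_5 = 3.12 × 4.80 × 1.35 = 20.22 ft³/s
w_6 = (8.0 − 6.3)/2 = 0.85 ft; q_6 = 2.75 × 5.06 × 0.85 = 11.83 ft³/s
w_7 = (12.9 − 7.1)/2 = 2.9 ft; q_7 = 3.31 × 6.60 × 2.9 = 63.35 ft³/s
Stations 1, 8 contribute zero (depth or velocity is 0).
Q = Σ qᵢ = 146.7 ft³/s

147 ft³/s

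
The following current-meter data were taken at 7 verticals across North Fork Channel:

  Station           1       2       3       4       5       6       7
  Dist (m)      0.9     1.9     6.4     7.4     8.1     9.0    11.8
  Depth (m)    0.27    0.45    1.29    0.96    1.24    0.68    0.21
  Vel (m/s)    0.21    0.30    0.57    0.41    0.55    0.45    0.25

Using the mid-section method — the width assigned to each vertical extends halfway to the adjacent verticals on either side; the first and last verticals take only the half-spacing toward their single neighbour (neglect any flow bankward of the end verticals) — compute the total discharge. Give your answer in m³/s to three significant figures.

w_1 = (1.9 − 0.9)/2 = 0.5 m; q_1 = 0.21 × 0.27 × 0.5 = 0.02835 m³/s
w_2 = (6.4 − 0.9)/2 = 2.75 m; q_2 = 0.30 × 0.45 × 2.75 = 0.3713 m³/s
w_3 = (7.4 − 1.9)/2 = 2.75 m; q_3 = 0.57 × 1.29 × 2.75 = 2.022 m³/s
w_4 = (8.1 − 6.4)/2 = 0.85 m; q_4 = 0.41 × 0.96 × 0.85 = 0.3346 m³/s
w_5 = (9.0 − 7.4)/2 = 0.8 m; q_5 = 0.55 × 1.24 × 0.8 = 0.5456 m³/s
w_6 = (11.8 − 8.1)/2 = 1.85 m; q_6 = 0.45 × 0.68 × 1.85 = 0.5661 m³/s
w_7 = (11.8 − 9.0)/2 = 1.4 m; q_7 = 0.25 × 0.21 × 1.4 = 0.07350 m³/s
Q = Σ qᵢ = 3.941 m³/s

3.94 m³/s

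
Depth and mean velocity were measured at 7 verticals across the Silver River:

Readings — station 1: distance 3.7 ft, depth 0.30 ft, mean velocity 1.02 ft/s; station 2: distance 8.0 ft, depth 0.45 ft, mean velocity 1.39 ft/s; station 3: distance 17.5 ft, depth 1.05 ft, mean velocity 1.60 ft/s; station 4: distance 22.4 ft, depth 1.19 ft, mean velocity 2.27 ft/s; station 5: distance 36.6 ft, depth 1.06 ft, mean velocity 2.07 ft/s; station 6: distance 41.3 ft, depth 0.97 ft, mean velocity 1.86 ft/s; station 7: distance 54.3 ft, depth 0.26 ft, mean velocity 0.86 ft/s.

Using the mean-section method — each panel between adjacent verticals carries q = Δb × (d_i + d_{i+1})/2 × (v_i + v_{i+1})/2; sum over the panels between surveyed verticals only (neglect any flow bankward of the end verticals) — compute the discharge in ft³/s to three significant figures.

78.1 ft³/s

Panel 1-2: Δb = 4.3 ft, d̄ = (0.30+0.45)/2 = 0.375, v̄ = (1.02+1.39)/2 = 1.205 → q = 4.3×0.375×1.205 = 1.943 ft³/s
Panel 2-3: Δb = 9.5 ft, d̄ = (0.45+1.05)/2 = 0.75, v̄ = (1.39+1.60)/2 = 1.495 → q = 9.5×0.75×1.495 = 10.65 ft³/s
Panel 3-4: Δb = 4.9 ft, d̄ = (1.05+1.19)/2 = 1.12, v̄ = (1.60+2.27)/2 = 1.935 → q = 4.9×1.12×1.935 = 10.62 ft³/s
Panel 4-5: Δb = 14.2 ft, d̄ = (1.19+1.06)/2 = 1.125, v̄ = (2.27+2.07)/2 = 2.17 → q = 14.2×1.125×2.17 = 34.67 ft³/s
Panel 5-6: Δb = 4.7 ft, d̄ = (1.06+0.97)/2 = 1.015, v̄ = (2.07+1.86)/2 = 1.965 → q = 4.7×1.015×1.965 = 9.374 ft³/s
Panel 6-7: Δb = 13 ft, d̄ = (0.97+0.26)/2 = 0.615, v̄ = (1.86+0.86)/2 = 1.36 → q = 13×0.615×1.36 = 10.87 ft³/s
Q = Σ q = 78.13 ft³/s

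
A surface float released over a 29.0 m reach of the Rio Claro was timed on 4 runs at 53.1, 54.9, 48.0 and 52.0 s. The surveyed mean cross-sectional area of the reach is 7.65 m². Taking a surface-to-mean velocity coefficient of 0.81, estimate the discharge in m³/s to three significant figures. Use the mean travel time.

3.46 m³/s

t̄ = (53.1 + 54.9 + 48.0 + 52.0) / 4 = 52 s
v_surface = L / t̄ = 29.0 / 52 = 0.5577 m/s
v_mean = 0.81 × 0.5577 = 0.4517 m/s
Q = A × v_mean = 7.65 × 0.4517 = 3.456 m³/s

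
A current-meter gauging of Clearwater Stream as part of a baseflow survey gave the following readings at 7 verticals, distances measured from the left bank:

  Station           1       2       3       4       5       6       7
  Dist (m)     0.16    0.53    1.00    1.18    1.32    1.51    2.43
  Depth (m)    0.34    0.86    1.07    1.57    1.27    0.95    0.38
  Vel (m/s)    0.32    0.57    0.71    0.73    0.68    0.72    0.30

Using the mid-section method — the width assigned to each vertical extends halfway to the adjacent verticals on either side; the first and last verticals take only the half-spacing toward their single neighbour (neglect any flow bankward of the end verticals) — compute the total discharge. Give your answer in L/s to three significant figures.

w_1 = (0.53 − 0.16)/2 = 0.185 m; q_1 = 0.32 × 0.34 × 0.185 = 0.02013 m³/s
w_2 = (1.00 − 0.16)/2 = 0.42 m; q_2 = 0.57 × 0.86 × 0.42 = 0.2059 m³/s
w_3 = (1.18 − 0.53)/2 = 0.325 m; q_3 = 0.71 × 1.07 × 0.325 = 0.2469 m³/s
w_4 = (1.32 − 1.00)/2 = 0.16 m; q_4 = 0.73 × 1.57 × 0.16 = 0.1834 m³/s
w_5 = (1.51 − 1.18)/2 = 0.165 m; q_5 = 0.68 × 1.27 × 0.165 = 0.1425 m³/s
w_6 = (2.43 − 1.32)/2 = 0.555 m; q_6 = 0.72 × 0.95 × 0.555 = 0.3796 m³/s
w_7 = (2.43 − 1.51)/2 = 0.46 m; q_7 = 0.30 × 0.38 × 0.46 = 0.05244 m³/s
Q = Σ qᵢ = 1.231 m³/s
= 1.231 × 1000 = 1231 L/s

1230 L/s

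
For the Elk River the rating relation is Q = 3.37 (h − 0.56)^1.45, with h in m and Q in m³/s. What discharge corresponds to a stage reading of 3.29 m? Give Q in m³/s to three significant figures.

14.5 m³/s

Q = 3.37 × (3.29 − 0.56)^1.45 = 3.37 × 2.73^1.45 = 14.46 m³/s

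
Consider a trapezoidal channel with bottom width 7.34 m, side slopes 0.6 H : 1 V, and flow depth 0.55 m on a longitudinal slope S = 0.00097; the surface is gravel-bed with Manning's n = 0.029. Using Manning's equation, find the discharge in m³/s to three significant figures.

2.81 m³/s

A = (b + z·y)·y = (7.34 + 0.6×0.55)×0.55 = 4.219 m²
P = b + 2y√(1+z²) = 7.34 + 2×0.55×√(1+0.6²) = 8.623 m
R = A/P = 4.219/8.623 = 0.4892 m
Q = (1/n)·A·R^(2/3)·S^(1/2) = (1/0.029) × 4.219 × 0.4892^(2/3) × 0.00097^(1/2) = 2.813 m³/s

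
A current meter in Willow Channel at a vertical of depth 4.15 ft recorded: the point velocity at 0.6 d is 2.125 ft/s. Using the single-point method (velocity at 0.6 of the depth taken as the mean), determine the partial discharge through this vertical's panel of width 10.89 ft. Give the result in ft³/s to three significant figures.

96.0 ft³/s

v̄ = v₀.₆ = 2.125 ft/s
q = v̄ × d × w = 2.125 × 4.15 × 10.89 = 96.04 ft³/s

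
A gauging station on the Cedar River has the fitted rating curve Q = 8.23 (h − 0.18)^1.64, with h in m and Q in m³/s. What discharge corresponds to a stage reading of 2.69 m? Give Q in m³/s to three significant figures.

Q = 8.23 × (2.69 − 0.18)^1.64 = 8.23 × 2.51^1.64 = 37.23 m³/s

37.2 m³/s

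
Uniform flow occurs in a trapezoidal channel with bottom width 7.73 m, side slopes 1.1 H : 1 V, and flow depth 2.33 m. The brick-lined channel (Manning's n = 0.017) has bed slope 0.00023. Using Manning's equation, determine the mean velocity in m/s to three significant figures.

1.24 m/s

A = (b + z·y)·y = (7.73 + 1.1×2.33)×2.33 = 23.98 m²
P = b + 2y√(1+z²) = 7.73 + 2×2.33×√(1+1.1²) = 14.66 m
R = A/P = 23.98/14.66 = 1.636 m
Q = (1/n)·A·R^(2/3)·S^(1/2) = (1/0.017) × 23.98 × 1.636^(2/3) × 0.00023^(1/2) = 29.71 m³/s
V = Q/A = 29.71/23.98 = 1.239 m/s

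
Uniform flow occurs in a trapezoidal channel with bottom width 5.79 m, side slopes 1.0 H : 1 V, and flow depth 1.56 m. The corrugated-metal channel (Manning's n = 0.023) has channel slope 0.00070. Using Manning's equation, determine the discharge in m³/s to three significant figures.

14.3 m³/s

A = (b + z·y)·y = (5.79 + 1.0×1.56)×1.56 = 11.47 m²
P = b + 2y√(1+z²) = 5.79 + 2×1.56×√(1+1.0²) = 10.20 m
R = A/P = 11.47/10.20 = 1.124 m
Q = (1/n)·A·R^(2/3)·S^(1/2) = (1/0.023) × 11.47 × 1.124^(2/3) × 0.00070^(1/2) = 14.26 m³/s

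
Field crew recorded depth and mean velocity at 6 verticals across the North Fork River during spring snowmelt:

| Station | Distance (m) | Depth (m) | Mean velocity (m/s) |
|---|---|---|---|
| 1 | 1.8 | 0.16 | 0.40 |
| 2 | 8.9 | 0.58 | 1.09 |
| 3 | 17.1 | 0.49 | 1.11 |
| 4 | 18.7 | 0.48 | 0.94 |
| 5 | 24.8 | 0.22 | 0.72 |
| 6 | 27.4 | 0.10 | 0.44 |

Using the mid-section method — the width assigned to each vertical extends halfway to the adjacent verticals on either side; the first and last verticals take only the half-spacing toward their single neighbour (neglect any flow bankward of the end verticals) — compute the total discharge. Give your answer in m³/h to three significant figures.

36800 m³/h

w_1 = (8.9 − 1.8)/2 = 3.55 m; q_1 = 0.40 × 0.16 × 3.55 = 0.2272 m³/s
w_2 = (17.1 − 1.8)/2 = 7.65 m; q_2 = 1.09 × 0.58 × 7.65 = 4.836 m³/s
w_3 = (18.7 − 8.9)/2 = 4.9 m; q_3 = 1.11 × 0.49 × 4.9 = 2.665 m³/s
w_4 = (24.8 − 17.1)/2 = 3.85 m; q_4 = 0.94 × 0.48 × 3.85 = 1.737 m³/s
w_5 = (27.4 − 18.7)/2 = 4.35 m; q_5 = 0.72 × 0.22 × 4.35 = 0.6890 m³/s
w_6 = (27.4 − 24.8)/2 = 1.3 m; q_6 = 0.44 × 0.10 × 1.3 = 0.05720 m³/s
Q = Σ qᵢ = 10.21 m³/s
= 10.21 × 3600 = 36760 m³/h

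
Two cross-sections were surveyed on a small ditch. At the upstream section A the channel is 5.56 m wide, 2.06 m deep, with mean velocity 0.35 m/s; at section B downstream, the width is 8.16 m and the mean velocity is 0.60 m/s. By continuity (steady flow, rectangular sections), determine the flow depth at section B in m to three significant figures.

Q = A₁V₁ = (5.56×2.06) × 0.35 = 4.009 m³/s
d₂ = Q/(b₂ V₂) = 4.009/(8.16×0.60) = 0.8188 m

0.819 m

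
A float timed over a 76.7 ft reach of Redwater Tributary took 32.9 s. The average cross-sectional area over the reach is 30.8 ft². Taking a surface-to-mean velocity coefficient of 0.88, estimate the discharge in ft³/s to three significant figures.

63.2 ft³/s

v_surface = L / t̄ = 76.7 / 32.9 = 2.331 ft/s
v_mean = 0.88 × 2.331 = 2.052 ft/s
Q = A × v_mean = 30.8 × 2.052 = 63.19 ft³/s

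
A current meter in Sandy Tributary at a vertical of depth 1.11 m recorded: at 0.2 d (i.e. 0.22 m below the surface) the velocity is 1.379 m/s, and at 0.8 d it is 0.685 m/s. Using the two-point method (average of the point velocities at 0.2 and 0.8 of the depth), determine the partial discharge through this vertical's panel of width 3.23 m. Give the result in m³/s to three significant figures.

3.70 m³/s

v̄ = (1.379 + 0.685) / 2 = 1.032 m/s
q = v̄ × d × w = 1.032 × 1.11 × 3.23 = 3.700 m³/s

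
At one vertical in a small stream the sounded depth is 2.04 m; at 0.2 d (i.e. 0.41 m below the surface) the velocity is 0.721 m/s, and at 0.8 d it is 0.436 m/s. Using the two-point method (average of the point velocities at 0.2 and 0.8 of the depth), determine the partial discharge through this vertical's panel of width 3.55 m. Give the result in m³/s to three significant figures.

v̄ = (0.721 + 0.436) / 2 = 0.5785 m/s
q = v̄ × d × w = 0.5785 × 2.04 × 3.55 = 4.189 m³/s

4.19 m³/s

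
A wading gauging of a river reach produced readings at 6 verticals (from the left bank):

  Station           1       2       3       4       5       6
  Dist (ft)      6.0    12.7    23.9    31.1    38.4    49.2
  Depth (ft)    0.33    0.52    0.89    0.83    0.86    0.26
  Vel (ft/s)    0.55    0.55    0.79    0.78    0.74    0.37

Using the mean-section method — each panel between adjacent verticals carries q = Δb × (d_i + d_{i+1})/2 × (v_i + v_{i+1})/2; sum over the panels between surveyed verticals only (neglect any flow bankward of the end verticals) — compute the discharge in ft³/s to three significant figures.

19.8 ft³/s

Panel 1-2: Δb = 6.7 ft, d̄ = (0.33+0.52)/2 = 0.425, v̄ = (0.55+0.55)/2 = 0.55 → q = 6.7×0.425×0.55 = 1.566 ft³/s
Panel 2-3: Δb = 11.2 ft, d̄ = (0.52+0.89)/2 = 0.705, v̄ = (0.55+0.79)/2 = 0.67 → q = 11.2×0.705×0.67 = 5.290 ft³/s
Panel 3-4: Δb = 7.2 ft, d̄ = (0.89+0.83)/2 = 0.86, v̄ = (0.79+0.78)/2 = 0.785 → q = 7.2×0.86×0.785 = 4.861 ft³/s
Panel 4-5: Δb = 7.3 ft, d̄ = (0.83+0.86)/2 = 0.845, v̄ = (0.78+0.74)/2 = 0.76 → q = 7.3×0.845×0.76 = 4.688 ft³/s
Panel 5-6: Δb = 10.8 ft, d̄ = (0.86+0.26)/2 = 0.56, v̄ = (0.74+0.37)/2 = 0.555 → q = 10.8×0.56×0.555 = 3.357 ft³/s
Q = Σ q = 19.76 ft³/s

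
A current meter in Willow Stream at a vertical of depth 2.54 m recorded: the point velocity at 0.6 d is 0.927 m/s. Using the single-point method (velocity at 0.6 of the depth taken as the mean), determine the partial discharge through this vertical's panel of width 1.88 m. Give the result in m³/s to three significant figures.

v̄ = v₀.₆ = 0.927 m/s
q = v̄ × d × w = 0.9270 × 2.54 × 1.88 = 4.427 m³/s

4.43 m³/s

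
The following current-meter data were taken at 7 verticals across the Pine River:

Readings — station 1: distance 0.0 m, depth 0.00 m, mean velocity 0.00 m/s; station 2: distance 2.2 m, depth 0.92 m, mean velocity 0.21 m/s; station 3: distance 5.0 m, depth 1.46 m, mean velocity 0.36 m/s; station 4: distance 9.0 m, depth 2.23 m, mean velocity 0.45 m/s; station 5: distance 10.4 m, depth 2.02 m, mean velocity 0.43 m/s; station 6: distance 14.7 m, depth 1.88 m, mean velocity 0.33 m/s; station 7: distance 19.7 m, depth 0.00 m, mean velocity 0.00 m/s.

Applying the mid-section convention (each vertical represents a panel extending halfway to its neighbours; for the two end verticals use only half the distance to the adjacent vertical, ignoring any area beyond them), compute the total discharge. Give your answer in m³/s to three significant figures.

10.3 m³/s

w_2 = (5.0 − 0.0)/2 = 2.5 m; q_2 = 0.21 × 0.92 × 2.5 = 0.4830 m³/s
w_3 = (9.0 − 2.2)/2 = 3.4 m; q_3 = 0.36 × 1.46 × 3.4 = 1.787 m³/s
w_4 = (10.4 − 5.0)/2 = 2.7 m; q_4 = 0.45 × 2.23 × 2.7 = 2.709 m³/s
w_5 = (14.7 − 9.0)/2 = 2.85 m; q_5 = 0.43 × 2.02 × 2.85 = 2.476 m³/s
w_6 = (19.7 − 10.4)/2 = 4.65 m; q_6 = 0.33 × 1.88 × 4.65 = 2.885 m³/s
Stations 1, 7 contribute zero (depth or velocity is 0).
Q = Σ qᵢ = 10.34 m³/s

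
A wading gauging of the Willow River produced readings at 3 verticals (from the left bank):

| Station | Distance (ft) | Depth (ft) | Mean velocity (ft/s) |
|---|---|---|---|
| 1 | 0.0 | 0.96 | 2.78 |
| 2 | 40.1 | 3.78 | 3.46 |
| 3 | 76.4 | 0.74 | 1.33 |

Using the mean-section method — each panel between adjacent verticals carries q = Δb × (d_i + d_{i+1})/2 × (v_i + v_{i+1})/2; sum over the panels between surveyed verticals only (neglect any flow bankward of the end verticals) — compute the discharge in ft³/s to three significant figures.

493 ft³/s

Panel 1-2: Δb = 40.1 ft, d̄ = (0.96+3.78)/2 = 2.37, v̄ = (2.78+3.46)/2 = 3.12 → q = 40.1×2.37×3.12 = 296.5 ft³/s
Panel 2-3: Δb = 36.3 ft, d̄ = (3.78+0.74)/2 = 2.26, v̄ = (3.46+1.33)/2 = 2.395 → q = 36.3×2.26×2.395 = 196.5 ft³/s
Q = Σ q = 493.0 ft³/s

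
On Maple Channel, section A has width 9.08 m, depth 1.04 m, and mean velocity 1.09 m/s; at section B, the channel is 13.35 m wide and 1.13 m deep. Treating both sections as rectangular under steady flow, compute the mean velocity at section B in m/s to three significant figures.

Q = A₁V₁ = (9.08×1.04) × 1.09 = 10.29 m³/s
A₂ = 13.35 × 1.13 = 15.09 m²
V₂ = Q/A₂ = 10.29/15.09 = 0.6823 m/s

0.682 m/s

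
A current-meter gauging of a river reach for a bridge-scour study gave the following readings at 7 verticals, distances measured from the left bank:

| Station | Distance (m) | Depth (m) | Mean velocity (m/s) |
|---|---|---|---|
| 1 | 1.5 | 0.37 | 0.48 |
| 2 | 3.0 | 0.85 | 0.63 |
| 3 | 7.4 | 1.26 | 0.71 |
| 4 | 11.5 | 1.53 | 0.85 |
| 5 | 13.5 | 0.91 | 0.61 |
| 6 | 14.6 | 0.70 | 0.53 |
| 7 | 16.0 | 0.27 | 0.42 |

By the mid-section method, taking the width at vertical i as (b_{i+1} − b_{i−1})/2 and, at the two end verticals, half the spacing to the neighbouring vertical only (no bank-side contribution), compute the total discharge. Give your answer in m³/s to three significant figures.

w_1 = (3.0 − 1.5)/2 = 0.75 m; q_1 = 0.48 × 0.37 × 0.75 = 0.1332 m³/s
w_2 = (7.4 − 1.5)/2 = 2.95 m; q_2 = 0.63 × 0.85 × 2.95 = 1.580 m³/s
w_3 = (11.5 − 3.0)/2 = 4.25 m; q_3 = 0.71 × 1.26 × 4.25 = 3.802 m³/s
w_4 = (13.5 − 7.4)/2 = 3.05 m; q_4 = 0.85 × 1.53 × 3.05 = 3.967 m³/s
w_5 = (14.6 − 11.5)/2 = 1.55 m; q_5 = 0.61 × 0.91 × 1.55 = 0.8604 m³/s
w_6 = (16.0 − 13.5)/2 = 1.25 m; q_6 = 0.53 × 0.70 × 1.25 = 0.4638 m³/s
w_7 = (16.0 − 14.6)/2 = 0.7 m; q_7 = 0.42 × 0.27 × 0.7 = 0.07938 m³/s
Q = Σ qᵢ = 10.89 m³/s

10.9 m³/s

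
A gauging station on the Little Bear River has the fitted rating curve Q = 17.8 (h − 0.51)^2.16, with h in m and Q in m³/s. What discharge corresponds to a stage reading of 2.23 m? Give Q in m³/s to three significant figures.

Q = 17.8 × (2.23 − 0.51)^2.16 = 17.8 × 1.72^2.16 = 57.43 m³/s

57.4 m³/s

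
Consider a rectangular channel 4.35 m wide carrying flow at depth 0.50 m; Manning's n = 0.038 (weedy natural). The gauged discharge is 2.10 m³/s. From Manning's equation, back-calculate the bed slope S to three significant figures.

A = b·y = 4.35 × 0.50 = 2.175 m²
P = b + 2y = 4.35 + 2×0.50 = 5.350 m
R = A/P = 2.175/5.350 = 0.4065 m
S = (Q·n / (1·A·R^(2/3)))² = (2.10×0.038 / (1×2.175×0.5488))² = 0.004470

0.00447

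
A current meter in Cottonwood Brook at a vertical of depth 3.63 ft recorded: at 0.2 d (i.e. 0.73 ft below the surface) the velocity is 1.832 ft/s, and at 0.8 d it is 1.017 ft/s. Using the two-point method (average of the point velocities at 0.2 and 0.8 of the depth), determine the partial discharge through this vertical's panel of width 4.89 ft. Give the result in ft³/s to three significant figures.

25.3 ft³/s

v̄ = (1.832 + 1.017) / 2 = 1.425 ft/s
q = v̄ × d × w = 1.425 × 3.63 × 4.89 = 25.29 ft³/s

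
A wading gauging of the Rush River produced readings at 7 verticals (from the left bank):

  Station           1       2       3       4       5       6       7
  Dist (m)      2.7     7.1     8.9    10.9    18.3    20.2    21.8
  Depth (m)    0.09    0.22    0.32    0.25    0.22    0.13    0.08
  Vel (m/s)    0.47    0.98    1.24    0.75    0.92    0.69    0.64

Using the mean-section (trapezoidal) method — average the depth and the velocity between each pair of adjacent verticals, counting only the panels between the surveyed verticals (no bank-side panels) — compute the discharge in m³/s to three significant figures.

Panel 1-2: Δb = 4.4 m, d̄ = (0.09+0.22)/2 = 0.155, v̄ = (0.47+0.98)/2 = 0.725 → q = 4.4×0.155×0.725 = 0.4945 m³/s
Panel 2-3: Δb = 1.8 m, d̄ = (0.22+0.32)/2 = 0.27, v̄ = (0.98+1.24)/2 = 1.11 → q = 1.8×0.27×1.11 = 0.5395 m³/s
Panel 3-4: Δb = 2 m, d̄ = (0.32+0.25)/2 = 0.285, v̄ = (1.24+0.75)/2 = 0.995 → q = 2×0.285×0.995 = 0.5672 m³/s
Panel 4-5: Δb = 7.4 m, d̄ = (0.25+0.22)/2 = 0.235, v̄ = (0.75+0.92)/2 = 0.835 → q = 7.4×0.235×0.835 = 1.452 m³/s
Panel 5-6: Δb = 1.9 m, d̄ = (0.22+0.13)/2 = 0.175, v̄ = (0.92+0.69)/2 = 0.805 → q = 1.9×0.175×0.805 = 0.2677 m³/s
Panel 6-7: Δb = 1.6 m, d̄ = (0.13+0.08)/2 = 0.105, v̄ = (0.69+0.64)/2 = 0.665 → q = 1.6×0.105×0.665 = 0.1117 m³/s
Q = Σ q = 3.433 m³/s

3.43 m³/s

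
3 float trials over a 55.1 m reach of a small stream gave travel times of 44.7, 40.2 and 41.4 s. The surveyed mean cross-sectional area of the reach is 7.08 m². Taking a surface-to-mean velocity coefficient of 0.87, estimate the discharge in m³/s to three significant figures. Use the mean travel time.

8.06 m³/s

t̄ = (44.7 + 40.2 + 41.4) / 3 = 42.1 s
v_surface = L / t̄ = 55.1 / 42.1 = 1.309 m/s
v_mean = 0.87 × 1.309 = 1.139 m/s
Q = A × v_mean = 7.08 × 1.139 = 8.062 m³/s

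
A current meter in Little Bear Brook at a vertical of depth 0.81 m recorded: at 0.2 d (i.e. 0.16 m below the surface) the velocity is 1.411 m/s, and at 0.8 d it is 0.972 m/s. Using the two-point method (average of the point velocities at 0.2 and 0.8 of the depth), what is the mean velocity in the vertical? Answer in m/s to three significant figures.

v̄ = (1.411 + 0.972) / 2 = 1.192 m/s

1.19 m/s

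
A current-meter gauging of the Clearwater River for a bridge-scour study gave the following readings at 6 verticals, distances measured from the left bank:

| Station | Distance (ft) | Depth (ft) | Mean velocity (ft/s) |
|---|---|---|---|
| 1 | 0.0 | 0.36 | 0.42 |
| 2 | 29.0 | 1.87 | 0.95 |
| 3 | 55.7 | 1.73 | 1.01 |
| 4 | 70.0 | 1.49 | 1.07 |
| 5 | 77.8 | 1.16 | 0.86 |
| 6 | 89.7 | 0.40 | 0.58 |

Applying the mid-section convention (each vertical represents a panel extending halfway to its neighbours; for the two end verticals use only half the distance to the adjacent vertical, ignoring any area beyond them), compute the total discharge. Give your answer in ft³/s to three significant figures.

116 ft³/s

w_1 = (29.0 − 0.0)/2 = 14.5 ft; q_1 = 0.42 × 0.36 × 14.5 = 2.192 ft³/s
w_2 = (55.7 − 0.0)/2 = 27.85 ft; q_2 = 0.95 × 1.87 × 27.85 = 49.48 ft³/s
w_3 = (70.0 − 29.0)/2 = 20.5 ft; q_3 = 1.01 × 1.73 × 20.5 = 35.82 ft³/s
w_4 = (77.8 − 55.7)/2 = 11.05 ft; q_4 = 1.07 × 1.49 × 11.05 = 17.62 ft³/s
w_5 = (89.7 − 70.0)/2 = 9.85 ft; q_5 = 0.86 × 1.16 × 9.85 = 9.826 ft³/s
w_6 = (89.7 − 77.8)/2 = 5.95 ft; q_6 = 0.58 × 0.40 × 5.95 = 1.380 ft³/s
Q = Σ qᵢ = 116.3 ft³/s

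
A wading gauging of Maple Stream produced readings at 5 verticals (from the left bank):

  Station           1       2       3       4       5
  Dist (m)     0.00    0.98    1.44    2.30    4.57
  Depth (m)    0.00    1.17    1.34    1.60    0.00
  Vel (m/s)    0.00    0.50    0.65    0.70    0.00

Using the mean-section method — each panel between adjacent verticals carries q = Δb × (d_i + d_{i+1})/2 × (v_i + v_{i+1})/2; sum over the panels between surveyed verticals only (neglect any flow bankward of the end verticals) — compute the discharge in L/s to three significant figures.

Panel 1-2: Δb = 0.98 m, d̄ = (0.00+1.17)/2 = 0.585, v̄ = (0.00+0.50)/2 = 0.25 → q = 0.98×0.585×0.25 = 0.1433 m³/s
Panel 2-3: Δb = 0.46 m, d̄ = (1.17+1.34)/2 = 1.255, v̄ = (0.50+0.65)/2 = 0.575 → q = 0.46×1.255×0.575 = 0.3319 m³/s
Panel 3-4: Δb = 0.86 m, d̄ = (1.34+1.60)/2 = 1.47, v̄ = (0.65+0.70)/2 = 0.675 → q = 0.86×1.47×0.675 = 0.8533 m³/s
Panel 4-5: Δb = 2.27 m, d̄ = (1.60+0.00)/2 = 0.8, v̄ = (0.70+0.00)/2 = 0.35 → q = 2.27×0.8×0.35 = 0.6356 m³/s
Q = Σ q = 1.964 m³/s
= 1.964 × 1000 = 1964 L/s

1960 L/s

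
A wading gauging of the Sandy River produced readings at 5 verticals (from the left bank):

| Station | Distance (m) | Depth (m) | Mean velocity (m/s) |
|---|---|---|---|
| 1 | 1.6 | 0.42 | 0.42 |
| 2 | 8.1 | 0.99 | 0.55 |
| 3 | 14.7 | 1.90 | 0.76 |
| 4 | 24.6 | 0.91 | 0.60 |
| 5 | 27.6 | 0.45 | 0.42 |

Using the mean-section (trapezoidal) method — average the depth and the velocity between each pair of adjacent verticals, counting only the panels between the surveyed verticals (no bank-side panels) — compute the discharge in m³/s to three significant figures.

Panel 1-2: Δb = 6.5 m, d̄ = (0.42+0.99)/2 = 0.705, v̄ = (0.42+0.55)/2 = 0.485 → q = 6.5×0.705×0.485 = 2.223 m³/s
Panel 2-3: Δb = 6.6 m, d̄ = (0.99+1.90)/2 = 1.445, v̄ = (0.55+0.76)/2 = 0.655 → q = 6.6×1.445×0.655 = 6.247 m³/s
Panel 3-4: Δb = 9.9 m, d̄ = (1.90+0.91)/2 = 1.405, v̄ = (0.76+0.60)/2 = 0.68 → q = 9.9×1.405×0.68 = 9.458 m³/s
Panel 4-5: Δb = 3 m, d̄ = (0.91+0.45)/2 = 0.68, v̄ = (0.60+0.42)/2 = 0.51 → q = 3×0.68×0.51 = 1.040 m³/s
Q = Σ q = 18.97 m³/s

19.0 m³/s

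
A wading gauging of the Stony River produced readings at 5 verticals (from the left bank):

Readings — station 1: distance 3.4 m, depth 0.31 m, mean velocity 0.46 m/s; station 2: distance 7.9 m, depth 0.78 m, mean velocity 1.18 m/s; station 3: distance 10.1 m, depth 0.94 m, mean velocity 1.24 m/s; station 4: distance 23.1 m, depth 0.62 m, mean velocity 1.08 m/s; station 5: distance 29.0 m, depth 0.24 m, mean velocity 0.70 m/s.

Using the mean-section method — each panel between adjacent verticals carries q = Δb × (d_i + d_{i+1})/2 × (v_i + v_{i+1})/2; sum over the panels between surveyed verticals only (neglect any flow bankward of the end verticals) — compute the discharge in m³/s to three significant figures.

18.3 m³/s

Panel 1-2: Δb = 4.5 m, d̄ = (0.31+0.78)/2 = 0.545, v̄ = (0.46+1.18)/2 = 0.82 → q = 4.5×0.545×0.82 = 2.011 m³/s
Panel 2-3: Δb = 2.2 m, d̄ = (0.78+0.94)/2 = 0.86, v̄ = (1.18+1.24)/2 = 1.21 → q = 2.2×0.86×1.21 = 2.289 m³/s
Panel 3-4: Δb = 13 m, d̄ = (0.94+0.62)/2 = 0.78, v̄ = (1.24+1.08)/2 = 1.16 → q = 13×0.78×1.16 = 11.76 m³/s
Panel 4-5: Δb = 5.9 m, d̄ = (0.62+0.24)/2 = 0.43, v̄ = (1.08+0.70)/2 = 0.89 → q = 5.9×0.43×0.89 = 2.258 m³/s
Q = Σ q = 18.32 m³/s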